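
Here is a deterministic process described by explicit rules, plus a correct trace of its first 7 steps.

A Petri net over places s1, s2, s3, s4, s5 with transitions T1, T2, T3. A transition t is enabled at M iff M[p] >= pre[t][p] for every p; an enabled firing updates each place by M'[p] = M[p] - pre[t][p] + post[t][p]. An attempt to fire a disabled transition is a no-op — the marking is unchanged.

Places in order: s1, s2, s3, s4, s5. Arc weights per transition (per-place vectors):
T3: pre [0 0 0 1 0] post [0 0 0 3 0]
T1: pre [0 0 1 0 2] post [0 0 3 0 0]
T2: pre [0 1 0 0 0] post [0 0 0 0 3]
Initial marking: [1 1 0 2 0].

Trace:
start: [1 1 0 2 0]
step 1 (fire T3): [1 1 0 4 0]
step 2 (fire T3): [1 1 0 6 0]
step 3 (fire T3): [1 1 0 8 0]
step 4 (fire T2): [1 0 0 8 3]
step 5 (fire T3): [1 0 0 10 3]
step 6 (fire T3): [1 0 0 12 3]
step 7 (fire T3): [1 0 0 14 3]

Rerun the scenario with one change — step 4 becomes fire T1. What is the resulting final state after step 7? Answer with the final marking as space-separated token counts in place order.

1 1 0 14 0

(re-executing from step 4 with the substitution; state before step 4: [1 1 0 8 0])
step 4 (fire T1): [1 1 0 8 0]
step 5 (fire T3): [1 1 0 10 0]
step 6 (fire T3): [1 1 0 12 0]
step 7 (fire T3): [1 1 0 14 0]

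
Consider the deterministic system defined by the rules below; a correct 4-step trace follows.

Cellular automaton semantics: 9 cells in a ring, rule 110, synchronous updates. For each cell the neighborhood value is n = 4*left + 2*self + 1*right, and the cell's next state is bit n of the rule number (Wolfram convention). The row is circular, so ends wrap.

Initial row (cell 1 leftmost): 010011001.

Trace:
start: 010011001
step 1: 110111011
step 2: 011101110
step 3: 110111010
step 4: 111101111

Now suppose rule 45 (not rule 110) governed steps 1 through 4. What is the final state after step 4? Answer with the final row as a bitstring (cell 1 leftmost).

110110000

(re-executing steps 1..4 under rule 45; state before step 1: 010011001)
step 1: 110010001
step 2: 000010101
step 3: 011011111
step 4: 110110000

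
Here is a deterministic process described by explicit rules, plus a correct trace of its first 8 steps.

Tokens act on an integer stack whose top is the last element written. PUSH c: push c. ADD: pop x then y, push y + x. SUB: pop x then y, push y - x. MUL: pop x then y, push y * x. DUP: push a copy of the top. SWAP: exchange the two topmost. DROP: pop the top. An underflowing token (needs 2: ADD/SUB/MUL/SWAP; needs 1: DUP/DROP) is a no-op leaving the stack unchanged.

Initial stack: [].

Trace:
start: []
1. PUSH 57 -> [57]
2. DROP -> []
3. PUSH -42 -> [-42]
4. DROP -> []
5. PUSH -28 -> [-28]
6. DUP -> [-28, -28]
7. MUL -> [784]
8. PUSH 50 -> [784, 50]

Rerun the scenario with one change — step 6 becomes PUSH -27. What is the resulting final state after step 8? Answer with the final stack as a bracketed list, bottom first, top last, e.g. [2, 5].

(re-executing from step 6 with the substitution; state before step 6: [-28])
6. PUSH -27 -> [-28, -27]
7. MUL -> [756]
8. PUSH 50 -> [756, 50]

[756, 50]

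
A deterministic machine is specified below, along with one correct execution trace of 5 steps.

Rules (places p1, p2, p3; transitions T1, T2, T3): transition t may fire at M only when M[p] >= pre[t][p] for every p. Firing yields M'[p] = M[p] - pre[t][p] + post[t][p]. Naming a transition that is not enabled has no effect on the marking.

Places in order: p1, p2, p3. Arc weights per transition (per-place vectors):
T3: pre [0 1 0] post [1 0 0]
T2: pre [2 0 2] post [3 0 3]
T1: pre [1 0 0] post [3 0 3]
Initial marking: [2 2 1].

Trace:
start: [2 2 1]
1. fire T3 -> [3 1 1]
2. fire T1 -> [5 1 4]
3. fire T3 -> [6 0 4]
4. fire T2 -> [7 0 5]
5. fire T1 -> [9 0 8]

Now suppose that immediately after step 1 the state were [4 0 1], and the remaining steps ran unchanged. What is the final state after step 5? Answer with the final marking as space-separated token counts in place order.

state after step 1 := [4 0 1]
2. fire T1 -> [6 0 4]
3. fire T3 -> [6 0 4]
4. fire T2 -> [7 0 5]
5. fire T1 -> [9 0 8]

9 0 8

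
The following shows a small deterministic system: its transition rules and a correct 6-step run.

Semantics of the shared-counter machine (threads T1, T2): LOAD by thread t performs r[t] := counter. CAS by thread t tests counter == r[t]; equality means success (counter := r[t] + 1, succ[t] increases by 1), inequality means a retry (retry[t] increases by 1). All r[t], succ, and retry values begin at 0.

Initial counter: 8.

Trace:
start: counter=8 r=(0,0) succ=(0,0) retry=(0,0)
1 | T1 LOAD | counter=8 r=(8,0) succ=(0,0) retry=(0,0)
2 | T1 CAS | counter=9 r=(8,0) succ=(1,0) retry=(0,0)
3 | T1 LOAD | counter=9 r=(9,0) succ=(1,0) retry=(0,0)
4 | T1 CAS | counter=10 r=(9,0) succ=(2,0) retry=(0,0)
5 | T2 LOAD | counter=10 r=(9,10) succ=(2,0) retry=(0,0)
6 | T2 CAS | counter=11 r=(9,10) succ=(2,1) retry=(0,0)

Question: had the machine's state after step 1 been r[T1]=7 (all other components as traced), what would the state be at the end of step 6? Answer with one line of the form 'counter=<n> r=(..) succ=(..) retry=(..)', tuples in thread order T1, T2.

counter=10 r=(8,9) succ=(1,1) retry=(1,0)

state after step 1 := counter=8 r=(7,0) succ=(0,0) retry=(0,0)
2 | T1 CAS | counter=8 r=(7,0) succ=(0,0) retry=(1,0)
3 | T1 LOAD | counter=8 r=(8,0) succ=(0,0) retry=(1,0)
4 | T1 CAS | counter=9 r=(8,0) succ=(1,0) retry=(1,0)
5 | T2 LOAD | counter=9 r=(8,9) succ=(1,0) retry=(1,0)
6 | T2 CAS | counter=10 r=(8,9) succ=(1,1) retry=(1,0)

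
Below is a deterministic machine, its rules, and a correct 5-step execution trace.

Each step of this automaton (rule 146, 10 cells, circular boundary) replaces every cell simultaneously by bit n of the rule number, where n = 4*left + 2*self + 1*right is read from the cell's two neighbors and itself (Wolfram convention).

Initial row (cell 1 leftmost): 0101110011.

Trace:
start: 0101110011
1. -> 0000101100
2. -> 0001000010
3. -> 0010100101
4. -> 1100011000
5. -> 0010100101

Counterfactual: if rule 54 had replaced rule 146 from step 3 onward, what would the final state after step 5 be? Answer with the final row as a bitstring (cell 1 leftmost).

0010100101

(re-executing steps 3..5 under rule 54; state before step 3: 0001000010)
3. -> 0011100111
4. -> 1100011000
5. -> 0010100101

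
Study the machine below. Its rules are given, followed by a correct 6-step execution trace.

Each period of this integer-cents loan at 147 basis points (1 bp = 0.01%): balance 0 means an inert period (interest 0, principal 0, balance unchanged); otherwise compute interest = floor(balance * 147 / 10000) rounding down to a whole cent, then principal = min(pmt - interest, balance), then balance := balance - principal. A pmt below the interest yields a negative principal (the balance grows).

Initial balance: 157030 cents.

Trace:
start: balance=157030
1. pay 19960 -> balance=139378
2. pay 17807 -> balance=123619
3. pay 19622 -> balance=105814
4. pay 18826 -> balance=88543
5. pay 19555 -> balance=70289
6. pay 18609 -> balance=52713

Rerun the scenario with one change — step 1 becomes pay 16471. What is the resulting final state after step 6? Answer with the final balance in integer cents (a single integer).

(re-executing from step 1 with the substitution; state before step 1: balance=157030)
1. pay 16471 -> balance=142867
2. pay 17807 -> balance=127160
3. pay 19622 -> balance=109407
4. pay 18826 -> balance=92189
5. pay 19555 -> balance=73989
6. pay 18609 -> balance=56467

56467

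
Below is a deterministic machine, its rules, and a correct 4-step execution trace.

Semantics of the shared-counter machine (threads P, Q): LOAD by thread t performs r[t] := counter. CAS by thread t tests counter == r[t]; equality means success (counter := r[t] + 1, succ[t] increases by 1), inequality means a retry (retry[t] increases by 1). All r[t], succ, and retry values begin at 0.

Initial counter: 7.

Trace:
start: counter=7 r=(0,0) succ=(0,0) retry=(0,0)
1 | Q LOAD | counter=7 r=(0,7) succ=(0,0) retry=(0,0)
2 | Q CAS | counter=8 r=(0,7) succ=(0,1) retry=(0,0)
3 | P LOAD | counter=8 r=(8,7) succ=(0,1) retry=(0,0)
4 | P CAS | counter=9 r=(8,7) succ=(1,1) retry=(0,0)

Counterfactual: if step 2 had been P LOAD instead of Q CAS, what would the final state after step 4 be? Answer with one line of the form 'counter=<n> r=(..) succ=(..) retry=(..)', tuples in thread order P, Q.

(re-executing from step 2 with the substitution; state before step 2: counter=7 r=(0,7) succ=(0,0) retry=(0,0))
2 | P LOAD | counter=7 r=(7,7) succ=(0,0) retry=(0,0)
3 | P LOAD | counter=7 r=(7,7) succ=(0,0) retry=(0,0)
4 | P CAS | counter=8 r=(7,7) succ=(1,0) retry=(0,0)

counter=8 r=(7,7) succ=(1,0) retry=(0,0)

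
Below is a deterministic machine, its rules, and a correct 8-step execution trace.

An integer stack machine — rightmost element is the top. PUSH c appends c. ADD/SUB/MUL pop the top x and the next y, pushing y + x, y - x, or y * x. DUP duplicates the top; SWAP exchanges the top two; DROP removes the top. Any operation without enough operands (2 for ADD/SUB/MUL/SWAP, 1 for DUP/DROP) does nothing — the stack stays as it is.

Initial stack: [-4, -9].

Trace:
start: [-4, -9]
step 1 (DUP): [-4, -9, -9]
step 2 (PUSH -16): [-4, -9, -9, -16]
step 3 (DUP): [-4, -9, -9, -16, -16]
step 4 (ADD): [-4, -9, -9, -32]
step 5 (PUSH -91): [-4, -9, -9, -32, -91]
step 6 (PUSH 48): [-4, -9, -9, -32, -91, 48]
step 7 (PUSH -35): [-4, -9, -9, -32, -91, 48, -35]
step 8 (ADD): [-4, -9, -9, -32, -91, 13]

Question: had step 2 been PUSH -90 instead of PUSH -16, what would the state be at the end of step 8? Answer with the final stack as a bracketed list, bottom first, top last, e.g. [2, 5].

(re-executing from step 2 with the substitution; state before step 2: [-4, -9, -9])
step 2 (PUSH -90): [-4, -9, -9, -90]
step 3 (DUP): [-4, -9, -9, -90, -90]
step 4 (ADD): [-4, -9, -9, -180]
step 5 (PUSH -91): [-4, -9, -9, -180, -91]
step 6 (PUSH 48): [-4, -9, -9, -180, -91, 48]
step 7 (PUSH -35): [-4, -9, -9, -180, -91, 48, -35]
step 8 (ADD): [-4, -9, -9, -180, -91, 13]

[-4, -9, -9, -180, -91, 13]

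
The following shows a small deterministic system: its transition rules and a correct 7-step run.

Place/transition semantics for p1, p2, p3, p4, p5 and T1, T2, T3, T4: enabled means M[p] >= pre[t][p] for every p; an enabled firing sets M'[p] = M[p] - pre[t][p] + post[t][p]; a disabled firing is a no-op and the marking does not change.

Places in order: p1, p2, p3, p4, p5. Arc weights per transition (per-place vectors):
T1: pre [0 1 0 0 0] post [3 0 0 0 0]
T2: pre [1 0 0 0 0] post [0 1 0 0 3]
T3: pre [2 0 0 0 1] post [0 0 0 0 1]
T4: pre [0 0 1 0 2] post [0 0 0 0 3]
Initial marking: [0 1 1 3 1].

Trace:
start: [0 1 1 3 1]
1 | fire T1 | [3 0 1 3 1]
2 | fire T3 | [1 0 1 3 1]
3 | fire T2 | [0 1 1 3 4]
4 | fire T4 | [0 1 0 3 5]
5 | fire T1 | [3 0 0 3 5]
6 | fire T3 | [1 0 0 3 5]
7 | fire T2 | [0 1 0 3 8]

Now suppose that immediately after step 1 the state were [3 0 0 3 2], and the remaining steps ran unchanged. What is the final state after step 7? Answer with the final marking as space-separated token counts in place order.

state after step 1 := [3 0 0 3 2]
2 | fire T3 | [1 0 0 3 2]
3 | fire T2 | [0 1 0 3 5]
4 | fire T4 | [0 1 0 3 5]
5 | fire T1 | [3 0 0 3 5]
6 | fire T3 | [1 0 0 3 5]
7 | fire T2 | [0 1 0 3 8]

0 1 0 3 8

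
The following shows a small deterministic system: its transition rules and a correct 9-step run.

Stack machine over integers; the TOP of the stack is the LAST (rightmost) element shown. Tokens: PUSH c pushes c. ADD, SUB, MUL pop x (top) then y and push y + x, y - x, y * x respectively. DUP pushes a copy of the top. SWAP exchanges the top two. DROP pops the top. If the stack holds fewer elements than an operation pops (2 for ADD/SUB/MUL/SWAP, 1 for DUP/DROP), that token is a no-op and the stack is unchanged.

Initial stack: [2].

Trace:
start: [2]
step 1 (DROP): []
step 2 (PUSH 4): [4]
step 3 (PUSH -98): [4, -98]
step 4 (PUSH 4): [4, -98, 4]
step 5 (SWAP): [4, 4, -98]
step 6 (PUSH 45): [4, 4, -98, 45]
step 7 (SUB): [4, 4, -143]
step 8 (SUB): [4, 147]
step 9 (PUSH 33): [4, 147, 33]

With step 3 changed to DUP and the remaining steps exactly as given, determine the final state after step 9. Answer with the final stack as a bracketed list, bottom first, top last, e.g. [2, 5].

[4, 45, 33]

(re-executing from step 3 with the substitution; state before step 3: [4])
step 3 (DUP): [4, 4]
step 4 (PUSH 4): [4, 4, 4]
step 5 (SWAP): [4, 4, 4]
step 6 (PUSH 45): [4, 4, 4, 45]
step 7 (SUB): [4, 4, -41]
step 8 (SUB): [4, 45]
step 9 (PUSH 33): [4, 45, 33]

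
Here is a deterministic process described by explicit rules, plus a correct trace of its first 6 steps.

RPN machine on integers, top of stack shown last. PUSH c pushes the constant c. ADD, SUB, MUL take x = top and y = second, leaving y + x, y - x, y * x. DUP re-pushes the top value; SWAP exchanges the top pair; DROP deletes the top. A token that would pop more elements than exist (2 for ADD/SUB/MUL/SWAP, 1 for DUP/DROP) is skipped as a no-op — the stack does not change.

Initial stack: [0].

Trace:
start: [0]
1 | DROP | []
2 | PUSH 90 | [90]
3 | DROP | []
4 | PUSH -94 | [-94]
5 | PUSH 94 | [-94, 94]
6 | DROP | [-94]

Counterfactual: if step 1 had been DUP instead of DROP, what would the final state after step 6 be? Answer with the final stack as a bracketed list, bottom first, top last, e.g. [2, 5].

(re-executing from step 1 with the substitution; state before step 1: [0])
1 | DUP | [0, 0]
2 | PUSH 90 | [0, 0, 90]
3 | DROP | [0, 0]
4 | PUSH -94 | [0, 0, -94]
5 | PUSH 94 | [0, 0, -94, 94]
6 | DROP | [0, 0, -94]

[0, 0, -94]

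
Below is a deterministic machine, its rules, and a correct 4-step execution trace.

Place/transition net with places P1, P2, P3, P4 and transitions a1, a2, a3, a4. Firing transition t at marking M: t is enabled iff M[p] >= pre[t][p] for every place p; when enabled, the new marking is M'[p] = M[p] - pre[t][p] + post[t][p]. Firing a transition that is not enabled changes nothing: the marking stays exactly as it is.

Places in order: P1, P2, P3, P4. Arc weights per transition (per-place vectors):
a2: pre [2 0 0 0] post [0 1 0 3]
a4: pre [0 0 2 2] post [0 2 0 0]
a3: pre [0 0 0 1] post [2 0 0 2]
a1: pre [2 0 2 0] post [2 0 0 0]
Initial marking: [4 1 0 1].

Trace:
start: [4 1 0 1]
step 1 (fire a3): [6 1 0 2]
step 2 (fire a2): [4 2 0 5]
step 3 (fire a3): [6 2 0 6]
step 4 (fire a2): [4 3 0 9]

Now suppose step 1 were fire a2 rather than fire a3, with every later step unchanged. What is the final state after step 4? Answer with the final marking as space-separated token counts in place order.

0 4 0 11

(re-executing from step 1 with the substitution; state before step 1: [4 1 0 1])
step 1 (fire a2): [2 2 0 4]
step 2 (fire a2): [0 3 0 7]
step 3 (fire a3): [2 3 0 8]
step 4 (fire a2): [0 4 0 11]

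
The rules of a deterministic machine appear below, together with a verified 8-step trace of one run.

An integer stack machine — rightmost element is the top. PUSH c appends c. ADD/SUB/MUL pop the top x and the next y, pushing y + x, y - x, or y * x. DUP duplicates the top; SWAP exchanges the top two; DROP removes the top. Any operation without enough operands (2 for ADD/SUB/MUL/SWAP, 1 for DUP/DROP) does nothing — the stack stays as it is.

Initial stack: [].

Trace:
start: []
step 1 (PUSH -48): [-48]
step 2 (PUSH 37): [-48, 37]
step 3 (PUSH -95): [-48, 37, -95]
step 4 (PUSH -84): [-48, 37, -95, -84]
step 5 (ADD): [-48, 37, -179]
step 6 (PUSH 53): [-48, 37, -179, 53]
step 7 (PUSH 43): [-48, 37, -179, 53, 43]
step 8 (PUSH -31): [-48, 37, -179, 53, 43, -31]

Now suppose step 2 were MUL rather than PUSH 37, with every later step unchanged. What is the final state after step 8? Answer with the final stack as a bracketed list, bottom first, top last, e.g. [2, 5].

[-48, -179, 53, 43, -31]

(re-executing from step 2 with the substitution; state before step 2: [-48])
step 2 (MUL): [-48]
step 3 (PUSH -95): [-48, -95]
step 4 (PUSH -84): [-48, -95, -84]
step 5 (ADD): [-48, -179]
step 6 (PUSH 53): [-48, -179, 53]
step 7 (PUSH 43): [-48, -179, 53, 43]
step 8 (PUSH -31): [-48, -179, 53, 43, -31]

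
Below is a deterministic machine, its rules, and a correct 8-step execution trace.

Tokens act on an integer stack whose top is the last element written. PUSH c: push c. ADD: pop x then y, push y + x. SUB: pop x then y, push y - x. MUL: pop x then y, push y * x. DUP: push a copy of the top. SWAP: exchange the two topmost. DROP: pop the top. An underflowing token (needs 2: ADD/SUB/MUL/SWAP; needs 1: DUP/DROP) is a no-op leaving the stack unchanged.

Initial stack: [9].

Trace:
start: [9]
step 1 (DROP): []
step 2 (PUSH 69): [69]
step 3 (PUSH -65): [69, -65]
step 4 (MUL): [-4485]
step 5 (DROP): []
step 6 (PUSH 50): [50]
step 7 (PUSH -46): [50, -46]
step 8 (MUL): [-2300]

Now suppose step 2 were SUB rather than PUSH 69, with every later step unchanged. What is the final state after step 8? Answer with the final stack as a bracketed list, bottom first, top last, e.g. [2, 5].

[-2300]

(re-executing from step 2 with the substitution; state before step 2: [])
step 2 (SUB): []
step 3 (PUSH -65): [-65]
step 4 (MUL): [-65]
step 5 (DROP): []
step 6 (PUSH 50): [50]
step 7 (PUSH -46): [50, -46]
step 8 (MUL): [-2300]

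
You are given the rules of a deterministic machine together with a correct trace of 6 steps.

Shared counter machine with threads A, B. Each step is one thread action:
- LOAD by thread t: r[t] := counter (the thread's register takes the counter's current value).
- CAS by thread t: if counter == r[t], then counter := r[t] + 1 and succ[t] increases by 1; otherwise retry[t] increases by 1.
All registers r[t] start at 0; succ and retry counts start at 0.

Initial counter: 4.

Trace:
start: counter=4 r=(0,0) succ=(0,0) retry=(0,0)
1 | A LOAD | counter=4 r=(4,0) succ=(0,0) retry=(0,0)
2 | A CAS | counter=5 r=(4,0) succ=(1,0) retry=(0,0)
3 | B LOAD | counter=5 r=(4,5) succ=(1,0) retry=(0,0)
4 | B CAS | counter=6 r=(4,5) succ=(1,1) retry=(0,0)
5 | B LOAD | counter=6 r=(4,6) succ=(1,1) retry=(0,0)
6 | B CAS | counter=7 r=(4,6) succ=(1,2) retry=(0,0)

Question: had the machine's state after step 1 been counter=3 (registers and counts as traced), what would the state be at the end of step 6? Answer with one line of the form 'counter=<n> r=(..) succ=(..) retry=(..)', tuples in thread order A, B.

counter=5 r=(4,4) succ=(0,2) retry=(1,0)

state after step 1 := counter=3 r=(4,0) succ=(0,0) retry=(0,0)
2 | A CAS | counter=3 r=(4,0) succ=(0,0) retry=(1,0)
3 | B LOAD | counter=3 r=(4,3) succ=(0,0) retry=(1,0)
4 | B CAS | counter=4 r=(4,3) succ=(0,1) retry=(1,0)
5 | B LOAD | counter=4 r=(4,4) succ=(0,1) retry=(1,0)
6 | B CAS | counter=5 r=(4,4) succ=(0,2) retry=(1,0)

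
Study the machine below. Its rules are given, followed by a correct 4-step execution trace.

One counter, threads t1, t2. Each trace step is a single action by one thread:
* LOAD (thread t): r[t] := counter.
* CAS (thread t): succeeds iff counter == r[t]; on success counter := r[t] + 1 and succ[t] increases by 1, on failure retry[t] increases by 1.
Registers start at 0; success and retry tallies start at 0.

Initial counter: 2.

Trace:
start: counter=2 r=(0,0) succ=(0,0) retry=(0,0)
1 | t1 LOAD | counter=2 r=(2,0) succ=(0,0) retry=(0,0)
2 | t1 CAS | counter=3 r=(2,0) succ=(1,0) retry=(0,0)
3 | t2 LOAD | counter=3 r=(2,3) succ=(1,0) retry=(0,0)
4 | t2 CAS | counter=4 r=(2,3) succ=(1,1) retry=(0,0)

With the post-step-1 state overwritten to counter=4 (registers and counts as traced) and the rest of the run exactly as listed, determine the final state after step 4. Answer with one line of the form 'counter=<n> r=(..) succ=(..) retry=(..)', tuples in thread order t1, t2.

counter=5 r=(2,4) succ=(0,1) retry=(1,0)

state after step 1 := counter=4 r=(2,0) succ=(0,0) retry=(0,0)
2 | t1 CAS | counter=4 r=(2,0) succ=(0,0) retry=(1,0)
3 | t2 LOAD | counter=4 r=(2,4) succ=(0,0) retry=(1,0)
4 | t2 CAS | counter=5 r=(2,4) succ=(0,1) retry=(1,0)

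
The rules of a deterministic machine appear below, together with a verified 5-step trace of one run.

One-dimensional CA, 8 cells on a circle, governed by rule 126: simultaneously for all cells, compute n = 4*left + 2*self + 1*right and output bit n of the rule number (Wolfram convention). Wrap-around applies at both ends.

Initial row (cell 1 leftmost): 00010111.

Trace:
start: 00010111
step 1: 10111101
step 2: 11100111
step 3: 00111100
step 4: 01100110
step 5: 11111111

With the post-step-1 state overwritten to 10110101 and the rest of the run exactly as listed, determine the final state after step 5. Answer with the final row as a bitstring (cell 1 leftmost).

00000000

state after step 1 := 10110101
step 2: 11111111
step 3: 00000000
step 4: 00000000
step 5: 00000000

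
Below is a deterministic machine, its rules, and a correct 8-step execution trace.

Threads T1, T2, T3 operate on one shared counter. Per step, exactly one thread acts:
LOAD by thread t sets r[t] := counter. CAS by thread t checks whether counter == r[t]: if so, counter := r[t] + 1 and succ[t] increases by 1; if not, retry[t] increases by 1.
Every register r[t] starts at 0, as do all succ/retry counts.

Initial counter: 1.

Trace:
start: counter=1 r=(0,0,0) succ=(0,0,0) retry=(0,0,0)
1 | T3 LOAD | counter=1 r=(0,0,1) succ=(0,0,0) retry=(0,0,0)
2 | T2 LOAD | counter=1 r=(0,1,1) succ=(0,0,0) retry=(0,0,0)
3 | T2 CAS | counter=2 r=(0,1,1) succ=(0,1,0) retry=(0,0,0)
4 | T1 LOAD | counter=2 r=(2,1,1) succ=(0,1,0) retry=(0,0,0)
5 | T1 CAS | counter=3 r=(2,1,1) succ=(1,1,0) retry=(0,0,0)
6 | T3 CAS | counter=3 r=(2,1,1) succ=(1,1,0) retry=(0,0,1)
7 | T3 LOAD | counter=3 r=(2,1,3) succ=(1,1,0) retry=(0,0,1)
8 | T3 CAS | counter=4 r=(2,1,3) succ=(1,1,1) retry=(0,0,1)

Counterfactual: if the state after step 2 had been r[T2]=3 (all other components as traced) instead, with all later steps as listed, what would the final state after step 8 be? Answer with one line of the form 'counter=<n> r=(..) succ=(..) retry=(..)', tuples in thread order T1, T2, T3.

state after step 2 := counter=1 r=(0,3,1) succ=(0,0,0) retry=(0,0,0)
3 | T2 CAS | counter=1 r=(0,3,1) succ=(0,0,0) retry=(0,1,0)
4 | T1 LOAD | counter=1 r=(1,3,1) succ=(0,0,0) retry=(0,1,0)
5 | T1 CAS | counter=2 r=(1,3,1) succ=(1,0,0) retry=(0,1,0)
6 | T3 CAS | counter=2 r=(1,3,1) succ=(1,0,0) retry=(0,1,1)
7 | T3 LOAD | counter=2 r=(1,3,2) succ=(1,0,0) retry=(0,1,1)
8 | T3 CAS | counter=3 r=(1,3,2) succ=(1,0,1) retry=(0,1,1)

counter=3 r=(1,3,2) succ=(1,0,1) retry=(0,1,1)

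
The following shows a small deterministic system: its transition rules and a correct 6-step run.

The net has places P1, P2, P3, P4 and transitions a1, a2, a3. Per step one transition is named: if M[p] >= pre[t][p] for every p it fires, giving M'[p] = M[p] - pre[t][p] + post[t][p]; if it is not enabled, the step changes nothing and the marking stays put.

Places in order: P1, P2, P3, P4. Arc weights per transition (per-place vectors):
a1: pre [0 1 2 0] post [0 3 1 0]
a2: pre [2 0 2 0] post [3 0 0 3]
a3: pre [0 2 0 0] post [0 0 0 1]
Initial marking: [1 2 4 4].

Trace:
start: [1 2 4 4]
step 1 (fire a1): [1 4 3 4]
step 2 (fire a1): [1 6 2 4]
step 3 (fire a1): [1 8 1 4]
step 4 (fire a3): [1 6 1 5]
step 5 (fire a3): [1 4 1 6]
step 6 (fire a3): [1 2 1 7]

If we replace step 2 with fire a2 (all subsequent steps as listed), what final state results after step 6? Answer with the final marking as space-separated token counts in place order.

(re-executing from step 2 with the substitution; state before step 2: [1 4 3 4])
step 2 (fire a2): [1 4 3 4]
step 3 (fire a1): [1 6 2 4]
step 4 (fire a3): [1 4 2 5]
step 5 (fire a3): [1 2 2 6]
step 6 (fire a3): [1 0 2 7]

1 0 2 7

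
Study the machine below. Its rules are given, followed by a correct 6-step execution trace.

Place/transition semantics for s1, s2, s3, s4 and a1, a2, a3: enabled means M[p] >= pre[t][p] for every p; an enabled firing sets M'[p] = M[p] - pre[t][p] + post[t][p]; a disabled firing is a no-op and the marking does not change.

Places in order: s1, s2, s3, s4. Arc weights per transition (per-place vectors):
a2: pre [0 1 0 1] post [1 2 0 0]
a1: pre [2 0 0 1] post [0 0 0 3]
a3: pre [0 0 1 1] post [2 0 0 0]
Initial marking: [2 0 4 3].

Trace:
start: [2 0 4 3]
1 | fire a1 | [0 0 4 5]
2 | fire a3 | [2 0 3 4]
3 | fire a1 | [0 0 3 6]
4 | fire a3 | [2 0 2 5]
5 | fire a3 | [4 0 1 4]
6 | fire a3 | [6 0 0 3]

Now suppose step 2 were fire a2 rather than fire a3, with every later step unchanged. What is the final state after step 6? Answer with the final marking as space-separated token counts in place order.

6 0 1 2

(re-executing from step 2 with the substitution; state before step 2: [0 0 4 5])
2 | fire a2 | [0 0 4 5]
3 | fire a1 | [0 0 4 5]
4 | fire a3 | [2 0 3 4]
5 | fire a3 | [4 0 2 3]
6 | fire a3 | [6 0 1 2]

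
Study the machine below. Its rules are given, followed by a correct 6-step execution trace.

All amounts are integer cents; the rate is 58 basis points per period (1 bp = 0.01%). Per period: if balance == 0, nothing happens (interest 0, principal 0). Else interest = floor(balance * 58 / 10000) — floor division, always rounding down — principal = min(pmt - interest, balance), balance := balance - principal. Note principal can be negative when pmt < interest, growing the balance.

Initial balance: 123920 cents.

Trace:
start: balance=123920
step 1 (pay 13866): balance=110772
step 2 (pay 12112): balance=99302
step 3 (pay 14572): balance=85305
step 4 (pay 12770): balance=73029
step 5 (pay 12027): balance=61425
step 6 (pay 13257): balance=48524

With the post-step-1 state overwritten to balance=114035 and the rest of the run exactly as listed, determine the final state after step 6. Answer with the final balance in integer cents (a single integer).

state after step 1 := balance=114035
step 2 (pay 12112): balance=102584
step 3 (pay 14572): balance=88606
step 4 (pay 12770): balance=76349
step 5 (pay 12027): balance=64764
step 6 (pay 13257): balance=51882

51882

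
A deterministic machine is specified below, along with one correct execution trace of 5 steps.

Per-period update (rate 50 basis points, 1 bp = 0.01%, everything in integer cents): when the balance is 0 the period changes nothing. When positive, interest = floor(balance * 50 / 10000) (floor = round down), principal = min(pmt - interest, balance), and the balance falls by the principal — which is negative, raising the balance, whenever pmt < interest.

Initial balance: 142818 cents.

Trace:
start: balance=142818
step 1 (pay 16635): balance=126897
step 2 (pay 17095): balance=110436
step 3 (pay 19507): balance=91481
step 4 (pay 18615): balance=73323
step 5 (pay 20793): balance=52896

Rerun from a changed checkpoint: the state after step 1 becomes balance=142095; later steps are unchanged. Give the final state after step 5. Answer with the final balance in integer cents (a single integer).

68400

state after step 1 := balance=142095
step 2 (pay 17095): balance=125710
step 3 (pay 19507): balance=106831
step 4 (pay 18615): balance=88750
step 5 (pay 20793): balance=68400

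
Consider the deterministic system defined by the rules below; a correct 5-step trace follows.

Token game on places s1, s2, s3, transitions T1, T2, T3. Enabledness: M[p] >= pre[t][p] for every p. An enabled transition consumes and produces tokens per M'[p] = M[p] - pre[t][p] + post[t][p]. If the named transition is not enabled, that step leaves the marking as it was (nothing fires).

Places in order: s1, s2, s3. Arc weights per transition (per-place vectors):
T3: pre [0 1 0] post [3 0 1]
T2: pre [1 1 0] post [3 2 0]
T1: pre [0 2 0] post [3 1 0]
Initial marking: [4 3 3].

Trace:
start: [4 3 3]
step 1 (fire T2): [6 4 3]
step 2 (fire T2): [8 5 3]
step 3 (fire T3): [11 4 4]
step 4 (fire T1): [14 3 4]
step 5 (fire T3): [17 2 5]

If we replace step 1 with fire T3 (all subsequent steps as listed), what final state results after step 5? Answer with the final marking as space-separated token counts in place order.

18 0 6

(re-executing from step 1 with the substitution; state before step 1: [4 3 3])
step 1 (fire T3): [7 2 4]
step 2 (fire T2): [9 3 4]
step 3 (fire T3): [12 2 5]
step 4 (fire T1): [15 1 5]
step 5 (fire T3): [18 0 6]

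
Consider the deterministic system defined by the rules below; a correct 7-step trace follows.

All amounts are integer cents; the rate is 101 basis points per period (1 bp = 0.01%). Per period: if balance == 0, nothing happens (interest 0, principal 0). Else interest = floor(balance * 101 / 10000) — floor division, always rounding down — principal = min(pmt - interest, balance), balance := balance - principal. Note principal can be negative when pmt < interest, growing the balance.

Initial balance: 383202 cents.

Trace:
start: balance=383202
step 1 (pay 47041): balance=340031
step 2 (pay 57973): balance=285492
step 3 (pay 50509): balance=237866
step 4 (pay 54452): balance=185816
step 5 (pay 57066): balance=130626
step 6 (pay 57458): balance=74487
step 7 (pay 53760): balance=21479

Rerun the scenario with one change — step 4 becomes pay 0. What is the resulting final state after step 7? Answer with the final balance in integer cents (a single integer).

(re-executing from step 4 with the substitution; state before step 4: balance=237866)
step 4 (pay 0): balance=240268
step 5 (pay 57066): balance=185628
step 6 (pay 57458): balance=130044
step 7 (pay 53760): balance=77597

77597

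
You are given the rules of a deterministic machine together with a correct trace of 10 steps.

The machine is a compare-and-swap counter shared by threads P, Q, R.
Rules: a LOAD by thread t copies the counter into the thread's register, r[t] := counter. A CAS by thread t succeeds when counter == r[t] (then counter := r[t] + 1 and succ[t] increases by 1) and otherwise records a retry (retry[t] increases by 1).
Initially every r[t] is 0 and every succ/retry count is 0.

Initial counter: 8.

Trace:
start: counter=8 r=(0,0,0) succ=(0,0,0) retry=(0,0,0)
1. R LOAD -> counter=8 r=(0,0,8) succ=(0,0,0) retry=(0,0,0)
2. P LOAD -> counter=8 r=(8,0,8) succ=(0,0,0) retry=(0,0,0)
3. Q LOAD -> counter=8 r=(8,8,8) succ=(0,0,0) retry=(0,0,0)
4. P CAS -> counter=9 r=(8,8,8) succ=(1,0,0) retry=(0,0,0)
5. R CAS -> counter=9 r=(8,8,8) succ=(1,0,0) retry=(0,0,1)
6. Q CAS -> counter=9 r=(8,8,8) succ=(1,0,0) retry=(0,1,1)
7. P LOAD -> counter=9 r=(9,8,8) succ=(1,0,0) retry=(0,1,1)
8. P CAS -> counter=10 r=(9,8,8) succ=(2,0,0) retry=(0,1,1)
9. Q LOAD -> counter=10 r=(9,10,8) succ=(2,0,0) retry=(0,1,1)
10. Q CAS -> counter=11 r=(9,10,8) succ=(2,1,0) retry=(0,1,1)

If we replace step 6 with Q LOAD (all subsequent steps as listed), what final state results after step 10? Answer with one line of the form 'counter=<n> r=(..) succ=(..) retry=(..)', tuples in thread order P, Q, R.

counter=11 r=(9,10,8) succ=(2,1,0) retry=(0,0,1)

(re-executing from step 6 with the substitution; state before step 6: counter=9 r=(8,8,8) succ=(1,0,0) retry=(0,0,1))
6. Q LOAD -> counter=9 r=(8,9,8) succ=(1,0,0) retry=(0,0,1)
7. P LOAD -> counter=9 r=(9,9,8) succ=(1,0,0) retry=(0,0,1)
8. P CAS -> counter=10 r=(9,9,8) succ=(2,0,0) retry=(0,0,1)
9. Q LOAD -> counter=10 r=(9,10,8) succ=(2,0,0) retry=(0,0,1)
10. Q CAS -> counter=11 r=(9,10,8) succ=(2,1,0) retry=(0,0,1)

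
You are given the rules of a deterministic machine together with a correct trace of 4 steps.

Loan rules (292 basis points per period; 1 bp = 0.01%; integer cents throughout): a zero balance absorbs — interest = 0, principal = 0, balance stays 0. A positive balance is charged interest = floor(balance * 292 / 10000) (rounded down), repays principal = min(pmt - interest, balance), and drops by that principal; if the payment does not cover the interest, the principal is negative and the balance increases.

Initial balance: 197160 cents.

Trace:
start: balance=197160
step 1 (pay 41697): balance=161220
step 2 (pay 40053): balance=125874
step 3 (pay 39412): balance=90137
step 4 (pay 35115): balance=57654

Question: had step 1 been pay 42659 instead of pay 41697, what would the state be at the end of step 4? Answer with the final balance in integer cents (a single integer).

(re-executing from step 1 with the substitution; state before step 1: balance=197160)
step 1 (pay 42659): balance=160258
step 2 (pay 40053): balance=124884
step 3 (pay 39412): balance=89118
step 4 (pay 35115): balance=56605

56605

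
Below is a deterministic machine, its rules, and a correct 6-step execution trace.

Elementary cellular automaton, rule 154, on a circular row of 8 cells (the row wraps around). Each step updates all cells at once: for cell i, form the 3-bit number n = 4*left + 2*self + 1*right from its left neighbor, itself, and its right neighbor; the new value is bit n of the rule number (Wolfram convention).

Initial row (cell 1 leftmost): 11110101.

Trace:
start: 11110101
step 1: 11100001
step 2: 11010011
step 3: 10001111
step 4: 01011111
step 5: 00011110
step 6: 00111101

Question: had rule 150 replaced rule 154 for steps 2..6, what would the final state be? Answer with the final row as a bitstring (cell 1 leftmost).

(re-executing steps 2..6 under rule 150; state before step 2: 11100001)
step 2: 11010010
step 3: 00011110
step 4: 00101101
step 5: 11100001
step 6: 11010010

11010010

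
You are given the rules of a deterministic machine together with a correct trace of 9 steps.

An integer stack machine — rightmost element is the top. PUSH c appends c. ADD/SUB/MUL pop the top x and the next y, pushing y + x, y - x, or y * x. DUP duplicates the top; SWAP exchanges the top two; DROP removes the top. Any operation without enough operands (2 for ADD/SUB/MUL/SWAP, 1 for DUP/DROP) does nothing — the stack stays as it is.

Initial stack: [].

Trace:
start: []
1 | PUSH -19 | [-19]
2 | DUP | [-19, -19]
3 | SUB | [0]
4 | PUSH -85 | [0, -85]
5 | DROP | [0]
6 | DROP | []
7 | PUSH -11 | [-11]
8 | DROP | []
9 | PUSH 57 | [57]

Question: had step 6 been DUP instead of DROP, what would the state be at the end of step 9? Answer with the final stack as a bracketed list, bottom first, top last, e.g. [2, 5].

[0, 0, 57]

(re-executing from step 6 with the substitution; state before step 6: [0])
6 | DUP | [0, 0]
7 | PUSH -11 | [0, 0, -11]
8 | DROP | [0, 0]
9 | PUSH 57 | [0, 0, 57]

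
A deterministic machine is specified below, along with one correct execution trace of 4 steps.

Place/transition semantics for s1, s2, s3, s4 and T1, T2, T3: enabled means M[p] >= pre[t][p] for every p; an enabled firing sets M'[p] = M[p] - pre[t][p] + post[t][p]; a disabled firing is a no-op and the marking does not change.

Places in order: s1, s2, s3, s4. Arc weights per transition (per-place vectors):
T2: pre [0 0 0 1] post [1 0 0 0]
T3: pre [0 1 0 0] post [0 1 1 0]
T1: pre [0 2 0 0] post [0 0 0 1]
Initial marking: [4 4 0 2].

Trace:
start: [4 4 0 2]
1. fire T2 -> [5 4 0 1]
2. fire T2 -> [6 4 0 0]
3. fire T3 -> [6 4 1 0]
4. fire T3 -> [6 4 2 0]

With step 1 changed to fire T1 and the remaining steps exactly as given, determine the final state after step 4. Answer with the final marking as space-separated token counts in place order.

5 2 2 2

(re-executing from step 1 with the substitution; state before step 1: [4 4 0 2])
1. fire T1 -> [4 2 0 3]
2. fire T2 -> [5 2 0 2]
3. fire T3 -> [5 2 1 2]
4. fire T3 -> [5 2 2 2]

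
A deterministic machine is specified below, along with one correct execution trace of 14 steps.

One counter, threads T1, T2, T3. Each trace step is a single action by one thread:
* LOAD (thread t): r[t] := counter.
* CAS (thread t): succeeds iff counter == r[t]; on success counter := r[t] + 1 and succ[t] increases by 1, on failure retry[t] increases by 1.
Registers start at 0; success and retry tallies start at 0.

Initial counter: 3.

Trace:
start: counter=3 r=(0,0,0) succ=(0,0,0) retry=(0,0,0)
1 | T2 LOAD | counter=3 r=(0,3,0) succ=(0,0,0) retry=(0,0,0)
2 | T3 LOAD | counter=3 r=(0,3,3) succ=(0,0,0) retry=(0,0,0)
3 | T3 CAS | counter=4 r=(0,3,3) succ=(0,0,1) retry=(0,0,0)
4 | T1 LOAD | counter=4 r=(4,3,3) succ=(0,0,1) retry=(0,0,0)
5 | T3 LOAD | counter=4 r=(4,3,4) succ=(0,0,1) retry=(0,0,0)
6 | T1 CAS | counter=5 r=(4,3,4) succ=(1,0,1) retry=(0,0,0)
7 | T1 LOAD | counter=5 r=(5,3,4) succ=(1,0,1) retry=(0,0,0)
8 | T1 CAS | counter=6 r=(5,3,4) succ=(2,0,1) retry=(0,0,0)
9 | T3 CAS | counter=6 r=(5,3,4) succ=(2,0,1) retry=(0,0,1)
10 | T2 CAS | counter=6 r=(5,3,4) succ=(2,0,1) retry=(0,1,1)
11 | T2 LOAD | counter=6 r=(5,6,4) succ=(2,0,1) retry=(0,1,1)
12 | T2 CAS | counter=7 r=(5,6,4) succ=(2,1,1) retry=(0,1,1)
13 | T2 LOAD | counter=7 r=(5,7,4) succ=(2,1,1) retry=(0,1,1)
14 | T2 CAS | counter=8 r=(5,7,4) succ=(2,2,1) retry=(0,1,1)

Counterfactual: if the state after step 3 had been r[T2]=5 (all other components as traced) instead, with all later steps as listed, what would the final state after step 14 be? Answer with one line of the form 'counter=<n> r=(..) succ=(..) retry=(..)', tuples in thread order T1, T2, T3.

state after step 3 := counter=4 r=(0,5,3) succ=(0,0,1) retry=(0,0,0)
4 | T1 LOAD | counter=4 r=(4,5,3) succ=(0,0,1) retry=(0,0,0)
5 | T3 LOAD | counter=4 r=(4,5,4) succ=(0,0,1) retry=(0,0,0)
6 | T1 CAS | counter=5 r=(4,5,4) succ=(1,0,1) retry=(0,0,0)
7 | T1 LOAD | counter=5 r=(5,5,4) succ=(1,0,1) retry=(0,0,0)
8 | T1 CAS | counter=6 r=(5,5,4) succ=(2,0,1) retry=(0,0,0)
9 | T3 CAS | counter=6 r=(5,5,4) succ=(2,0,1) retry=(0,0,1)
10 | T2 CAS | counter=6 r=(5,5,4) succ=(2,0,1) retry=(0,1,1)
11 | T2 LOAD | counter=6 r=(5,6,4) succ=(2,0,1) retry=(0,1,1)
12 | T2 CAS | counter=7 r=(5,6,4) succ=(2,1,1) retry=(0,1,1)
13 | T2 LOAD | counter=7 r=(5,7,4) succ=(2,1,1) retry=(0,1,1)
14 | T2 CAS | counter=8 r=(5,7,4) succ=(2,2,1) retry=(0,1,1)

counter=8 r=(5,7,4) succ=(2,2,1) retry=(0,1,1)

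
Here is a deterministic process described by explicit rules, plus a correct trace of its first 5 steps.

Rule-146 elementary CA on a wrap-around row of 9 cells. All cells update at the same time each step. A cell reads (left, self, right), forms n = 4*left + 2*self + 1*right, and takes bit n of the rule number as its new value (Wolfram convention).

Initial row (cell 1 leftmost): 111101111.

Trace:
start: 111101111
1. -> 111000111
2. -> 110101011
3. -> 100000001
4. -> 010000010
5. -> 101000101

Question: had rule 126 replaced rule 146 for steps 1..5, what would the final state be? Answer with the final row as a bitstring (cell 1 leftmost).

011000110

(re-executing steps 1..5 under rule 126; state before step 1: 111101111)
1. -> 000111000
2. -> 001101100
3. -> 011111110
4. -> 110000011
5. -> 011000110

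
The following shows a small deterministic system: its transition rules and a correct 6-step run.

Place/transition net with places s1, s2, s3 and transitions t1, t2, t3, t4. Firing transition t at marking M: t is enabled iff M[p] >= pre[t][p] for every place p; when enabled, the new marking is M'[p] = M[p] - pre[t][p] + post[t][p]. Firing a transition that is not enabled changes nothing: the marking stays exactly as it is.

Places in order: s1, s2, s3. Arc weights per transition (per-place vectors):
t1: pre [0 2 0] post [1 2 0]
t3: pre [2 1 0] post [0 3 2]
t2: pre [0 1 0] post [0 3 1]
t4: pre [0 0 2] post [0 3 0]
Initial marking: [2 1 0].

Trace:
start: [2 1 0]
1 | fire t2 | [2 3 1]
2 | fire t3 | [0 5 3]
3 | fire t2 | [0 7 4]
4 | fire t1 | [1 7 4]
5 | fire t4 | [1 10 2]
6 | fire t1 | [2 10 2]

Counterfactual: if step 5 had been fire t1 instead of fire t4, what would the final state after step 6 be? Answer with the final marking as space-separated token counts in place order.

3 7 4

(re-executing from step 5 with the substitution; state before step 5: [1 7 4])
5 | fire t1 | [2 7 4]
6 | fire t1 | [3 7 4]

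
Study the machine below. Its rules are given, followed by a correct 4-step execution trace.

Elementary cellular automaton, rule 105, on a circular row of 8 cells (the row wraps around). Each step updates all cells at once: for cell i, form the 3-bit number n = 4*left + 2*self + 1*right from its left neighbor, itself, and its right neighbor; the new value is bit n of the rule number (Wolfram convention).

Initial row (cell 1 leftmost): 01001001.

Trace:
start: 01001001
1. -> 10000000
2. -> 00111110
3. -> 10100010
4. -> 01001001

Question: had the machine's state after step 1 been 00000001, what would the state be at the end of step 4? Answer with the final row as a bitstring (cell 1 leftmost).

10010010

state after step 1 := 00000001
2. -> 01111100
3. -> 01000101
4. -> 10010010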